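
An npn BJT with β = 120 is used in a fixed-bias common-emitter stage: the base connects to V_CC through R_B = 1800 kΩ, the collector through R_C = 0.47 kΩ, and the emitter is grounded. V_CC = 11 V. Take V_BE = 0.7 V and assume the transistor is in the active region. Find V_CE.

V_CE ≈ 11 V

Base loop: V_CC = I_B·R_B + V_BE, so I_B = (11 − 0.7)/1800 kΩ = 0.00572 mA.
In the active region I_C = β·I_B = 120 × 0.00572 = 0.687 mA.
Collector loop: V_CE = V_CC − I_C·R_C = 11 − 0.687×0.47 = 10.7 V.
Since V_CE = 10.7 V > V_CE(sat) ≈ 0.2 V, the transistor is in the active region as assumed.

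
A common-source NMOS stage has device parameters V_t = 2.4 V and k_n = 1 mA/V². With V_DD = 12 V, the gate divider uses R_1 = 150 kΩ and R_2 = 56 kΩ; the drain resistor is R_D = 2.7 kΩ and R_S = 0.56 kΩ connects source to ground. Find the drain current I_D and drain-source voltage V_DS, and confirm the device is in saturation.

V_G = V_DD·R_2/(R_1+R_2) = 12×56/206 = 3.26 V.
Assume saturation: I_D = (k_n/2)(V_GS − V_t)² with V_GS = V_G − I_D·R_S = 3.26 − 0.56·I_D.
Substituting gives 0.157·I_D² − 1.48·I_D + 0.372 = 0, with roots I_D = 0.258 or 9.2 mA.
The root I_D = 9.2 mA gives V_GS = -1.89 V ≤ V_t, so take I_D = 0.258 mA.
Then V_GS = 3.12 V and V_DS = V_DD − I_D(R_D+R_S) = 12 − 0.258×3.26 = 11.2 V.
Saturation requires V_DS ≥ V_GS − V_t = 0.718 V; 11.2 ≥ 0.718 ✓.

I_D ≈ 0.26 mA, V_DS ≈ 11 V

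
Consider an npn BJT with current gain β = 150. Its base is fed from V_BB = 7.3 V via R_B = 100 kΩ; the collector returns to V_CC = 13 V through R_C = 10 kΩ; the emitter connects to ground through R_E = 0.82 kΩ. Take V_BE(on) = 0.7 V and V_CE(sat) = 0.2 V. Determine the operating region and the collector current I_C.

saturation; I_C ≈ 1.2 mA

Assume active: I_B = (7.3 − 0.7)/(100 + 151×0.82) = 0.0295 mA, I_C = β·I_B = 4.42 mA.
Then V_CE = 13 − 4.42×10 − 4.45×0.82 = -34.9 V < 0.2 V — the active assumption fails.
Re-solve with V_CE = 0.2 V. KCL at the emitter: V_E/R_E = (V_BB−0.7−V_E)/R_B + (V_CC−0.2−V_E)/R_C, giving V_E = 1.01 V.
I_C = (V_CC − 0.2 − V_E)/R_C = (12.8 − 1.01)/10 = 1.18 mA.
Check: I_B = (6.6 − 1.01)/100 = 0.0559 mA, and β·I_B = 8.38 mA > I_C, confirming saturation.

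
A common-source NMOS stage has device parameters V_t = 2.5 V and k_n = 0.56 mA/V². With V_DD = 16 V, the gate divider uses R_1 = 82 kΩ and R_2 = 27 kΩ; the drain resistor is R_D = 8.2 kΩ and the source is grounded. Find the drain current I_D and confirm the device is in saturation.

V_G = V_DD·R_2/(R_1+R_2) = 16×27/109 = 3.96 V. With the source grounded, V_GS = V_G = 3.96 V.
Assume saturation: I_D = (k_n/2)(V_GS − V_t)² = (0.56/2)×(3.96 − 2.5)² = 0.28×1.46² = 0.6 mA.
V_DS = V_DD − I_D·R_D = 16 − 0.6×8.2 = 11.1 V.
Saturation requires V_DS ≥ V_GS − V_t = 1.46 V; 11.1 ≥ 1.46 ✓.

I_D ≈ 0.6 mA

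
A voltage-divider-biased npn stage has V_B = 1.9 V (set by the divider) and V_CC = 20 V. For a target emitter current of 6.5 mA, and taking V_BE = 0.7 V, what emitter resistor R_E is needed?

R_E ≈ 0.18 kΩ

V_E = V_B − V_BE = 1.9 − 0.7 = 1.2 V.
R_E = V_E / I_E = 1.2 / 6.5 = 0.185 kΩ.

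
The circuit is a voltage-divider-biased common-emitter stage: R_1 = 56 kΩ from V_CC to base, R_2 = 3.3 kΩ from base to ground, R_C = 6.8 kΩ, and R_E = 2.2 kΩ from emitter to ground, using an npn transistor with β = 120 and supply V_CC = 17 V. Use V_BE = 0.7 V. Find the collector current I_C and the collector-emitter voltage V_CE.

Thevenize the base divider: V_Th = V_CC·R_2/(R_1+R_2) = 17×3.3/59.3 = 0.946 V, R_Th = R_1‖R_2 = 3.12 kΩ.
Base-emitter loop: V_Th = I_B·R_Th + V_BE + (β+1)I_B·R_E, so I_B = (0.946 − 0.7) / (3.12 + 121×2.2) = 0.000914 mA.
I_C = β·I_B = 120×0.000914 = 0.11 mA, and I_E = (β+1)I_B = 0.111 mA.
V_CE = V_CC − I_C·R_C − I_E·R_E = 17 − 0.11×6.8 − 0.111×2.2 = 16 V.
V_CE = 16 V > 0.2 V confirms active-region operation.

I_C ≈ 0.11 mA, V_CE ≈ 16 V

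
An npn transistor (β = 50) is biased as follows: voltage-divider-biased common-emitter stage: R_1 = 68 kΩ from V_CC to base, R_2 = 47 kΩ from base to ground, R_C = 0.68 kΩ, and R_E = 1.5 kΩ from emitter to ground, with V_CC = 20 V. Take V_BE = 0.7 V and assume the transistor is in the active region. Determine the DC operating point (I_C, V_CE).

I_C ≈ 3.6 mA, V_CE ≈ 12 V

Thevenize the base divider: V_Th = V_CC·R_2/(R_1+R_2) = 20×47/115 = 8.17 V, R_Th = R_1‖R_2 = 27.8 kΩ.
Base-emitter loop: V_Th = I_B·R_Th + V_BE + (β+1)I_B·R_E, so I_B = (8.17 − 0.7) / (27.8 + 51×1.5) = 0.0717 mA.
I_C = β·I_B = 50×0.0717 = 3.58 mA, and I_E = (β+1)I_B = 3.65 mA.
V_CE = V_CC − I_C·R_C − I_E·R_E = 20 − 3.58×0.68 − 3.65×1.5 = 12.1 V.
V_CE = 12.1 V > 0.2 V confirms active-region operation.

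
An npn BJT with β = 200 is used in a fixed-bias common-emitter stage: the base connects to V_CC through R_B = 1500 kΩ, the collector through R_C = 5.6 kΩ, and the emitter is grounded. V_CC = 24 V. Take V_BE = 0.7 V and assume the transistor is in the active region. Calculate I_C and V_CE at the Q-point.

I_C ≈ 3.1 mA, V_CE ≈ 6.6 V

Base loop: V_CC = I_B·R_B + V_BE, so I_B = (24 − 0.7)/1500 kΩ = 0.0155 mA.
In the active region I_C = β·I_B = 200 × 0.0155 = 3.11 mA.
Collector loop: V_CE = V_CC − I_C·R_C = 24 − 3.11×5.6 = 6.6 V.
Since V_CE = 6.6 V > V_CE(sat) ≈ 0.2 V, the transistor is in the active region as assumed.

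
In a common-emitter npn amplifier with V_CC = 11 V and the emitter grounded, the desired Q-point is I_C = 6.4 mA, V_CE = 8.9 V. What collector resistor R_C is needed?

R_C ≈ 0.33 kΩ

Collector loop: V_CC = I_C·R_C + V_CE.
R_C = (V_CC − V_CE)/I_C = (11 − 8.9)/6.4 = 0.328 kΩ.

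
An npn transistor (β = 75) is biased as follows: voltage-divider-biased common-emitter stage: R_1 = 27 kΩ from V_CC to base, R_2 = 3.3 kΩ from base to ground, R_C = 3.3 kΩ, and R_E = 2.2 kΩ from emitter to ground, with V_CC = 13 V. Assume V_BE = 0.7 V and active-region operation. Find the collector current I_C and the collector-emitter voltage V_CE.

Thevenize the base divider: V_Th = V_CC·R_2/(R_1+R_2) = 13×3.3/30.3 = 1.42 V, R_Th = R_1‖R_2 = 2.94 kΩ.
Base-emitter loop: V_Th = I_B·R_Th + V_BE + (β+1)I_B·R_E, so I_B = (1.42 − 0.7) / (2.94 + 76×2.2) = 0.00421 mA.
I_C = β·I_B = 75×0.00421 = 0.316 mA, and I_E = (β+1)I_B = 0.32 mA.
V_CE = V_CC − I_C·R_C − I_E·R_E = 13 − 0.316×3.3 − 0.32×2.2 = 11.3 V.
V_CE = 11.3 V > 0.2 V confirms active-region operation.

I_C ≈ 0.32 mA, V_CE ≈ 11 V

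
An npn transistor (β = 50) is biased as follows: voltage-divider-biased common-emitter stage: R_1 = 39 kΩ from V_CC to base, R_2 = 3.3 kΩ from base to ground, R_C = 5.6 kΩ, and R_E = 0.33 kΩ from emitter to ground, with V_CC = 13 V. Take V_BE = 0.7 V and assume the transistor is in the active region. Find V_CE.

V_CE ≈ 8.3 V

Thevenize the base divider: V_Th = V_CC·R_2/(R_1+R_2) = 13×3.3/42.3 = 1.01 V, R_Th = R_1‖R_2 = 3.04 kΩ.
Base-emitter loop: V_Th = I_B·R_Th + V_BE + (β+1)I_B·R_E, so I_B = (1.01 − 0.7) / (3.04 + 51×0.33) = 0.0158 mA.
I_C = β·I_B = 50×0.0158 = 0.79 mA, and I_E = (β+1)I_B = 0.806 mA.
V_CE = V_CC − I_C·R_C − I_E·R_E = 13 − 0.79×5.6 − 0.806×0.33 = 8.31 V.
V_CE = 8.31 V > 0.2 V confirms active-region operation.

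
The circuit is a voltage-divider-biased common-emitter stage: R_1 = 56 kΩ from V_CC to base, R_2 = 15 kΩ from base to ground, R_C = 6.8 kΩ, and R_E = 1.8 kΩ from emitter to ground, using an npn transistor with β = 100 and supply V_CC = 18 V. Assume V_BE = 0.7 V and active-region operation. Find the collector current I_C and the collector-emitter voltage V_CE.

Thevenize the base divider: V_Th = V_CC·R_2/(R_1+R_2) = 18×15/71 = 3.8 V, R_Th = R_1‖R_2 = 11.8 kΩ.
Base-emitter loop: V_Th = I_B·R_Th + V_BE + (β+1)I_B·R_E, so I_B = (3.8 − 0.7) / (11.8 + 101×1.8) = 0.016 mA.
I_C = β·I_B = 100×0.016 = 1.6 mA, and I_E = (β+1)I_B = 1.62 mA.
V_CE = V_CC − I_C·R_C − I_E·R_E = 18 − 1.6×6.8 − 1.62×1.8 = 4.19 V.
V_CE = 4.19 V > 0.2 V confirms active-region operation.

I_C ≈ 1.6 mA, V_CE ≈ 4.2 V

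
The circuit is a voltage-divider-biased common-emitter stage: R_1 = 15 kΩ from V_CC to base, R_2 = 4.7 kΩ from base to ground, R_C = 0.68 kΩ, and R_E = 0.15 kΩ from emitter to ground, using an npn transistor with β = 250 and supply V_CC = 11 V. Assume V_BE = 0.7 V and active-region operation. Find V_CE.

Thevenize the base divider: V_Th = V_CC·R_2/(R_1+R_2) = 11×4.7/19.7 = 2.62 V, R_Th = R_1‖R_2 = 3.58 kΩ.
Base-emitter loop: V_Th = I_B·R_Th + V_BE + (β+1)I_B·R_E, so I_B = (2.62 − 0.7) / (3.58 + 251×0.15) = 0.0467 mA.
I_C = β·I_B = 250×0.0467 = 11.7 mA, and I_E = (β+1)I_B = 11.7 mA.
V_CE = V_CC − I_C·R_C − I_E·R_E = 11 − 11.7×0.68 − 11.7×0.15 = 1.31 V.
V_CE = 1.31 V > 0.2 V confirms active-region operation.

V_CE ≈ 1.3 V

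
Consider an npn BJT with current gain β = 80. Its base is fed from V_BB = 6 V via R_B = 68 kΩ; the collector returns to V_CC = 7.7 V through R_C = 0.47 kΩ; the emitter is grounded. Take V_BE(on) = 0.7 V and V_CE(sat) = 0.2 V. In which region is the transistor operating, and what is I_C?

active; I_C ≈ 6.2 mA

Assume active. Base-emitter loop: I_B = (V_BB − V_BE)/R_B = (6 − 0.7)/68 = 0.0779 mA.
I_C = β·I_B = 80×0.0779 = 6.24 mA.
V_CE = V_CC − I_C·R_C = 7.7 − 6.24×0.47 = 4.77 V > V_CE(sat), so the active-region assumption holds.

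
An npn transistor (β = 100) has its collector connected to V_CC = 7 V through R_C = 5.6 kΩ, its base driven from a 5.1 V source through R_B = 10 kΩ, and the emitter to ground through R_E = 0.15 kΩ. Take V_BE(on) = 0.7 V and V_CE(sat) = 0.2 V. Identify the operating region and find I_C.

Assume active: I_B = (5.1 − 0.7)/(10 + 101×0.15) = 0.175 mA, I_C = β·I_B = 17.5 mA.
Then V_CE = 7 − 17.5×5.6 − 17.7×0.15 = -93.6 V < 0.2 V — the active assumption fails.
Re-solve with V_CE = 0.2 V. KCL at the emitter: V_E/R_E = (V_BB−0.7−V_E)/R_B + (V_CC−0.2−V_E)/R_C, giving V_E = 0.238 V.
I_C = (V_CC − 0.2 − V_E)/R_C = (6.8 − 0.238)/5.6 = 1.17 mA.
Check: I_B = (4.4 − 0.238)/10 = 0.416 mA, and β·I_B = 41.6 mA > I_C, confirming saturation.

saturation; I_C ≈ 1.2 mA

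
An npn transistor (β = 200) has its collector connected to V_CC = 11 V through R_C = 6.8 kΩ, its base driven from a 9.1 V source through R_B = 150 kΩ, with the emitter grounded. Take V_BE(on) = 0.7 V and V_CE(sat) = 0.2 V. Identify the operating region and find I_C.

Assume active: I_B = (9.1 − 0.7)/150 = 0.056 mA, giving I_C = β·I_B = 11.2 mA.
But then V_CE = 11 − 11.2×6.8 = -65.2 V < V_CE(sat) = 0.2 V — impossible in the active region.
So the transistor is saturated. With V_CE = 0.2 V, I_C = (V_CC − 0.2)/R_C = 10.8/6.8 = 1.59 mA.
Check: β·I_B = 11.2 mA > I_C = 1.59 mA, confirming saturation.

saturation; I_C ≈ 1.6 mA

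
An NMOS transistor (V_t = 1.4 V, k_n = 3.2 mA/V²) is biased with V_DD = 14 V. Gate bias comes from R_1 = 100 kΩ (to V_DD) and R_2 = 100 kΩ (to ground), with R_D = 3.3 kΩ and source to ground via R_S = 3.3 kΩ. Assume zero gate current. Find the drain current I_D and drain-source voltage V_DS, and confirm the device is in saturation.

I_D ≈ 1.4 mA, V_DS ≈ 4.7 V

V_G = V_DD·R_2/(R_1+R_2) = 14×100/200 = 7 V.
Assume saturation: I_D = (k_n/2)(V_GS − V_t)² with V_GS = V_G − I_D·R_S = 7 − 3.3·I_D.
Substituting gives 17.4·I_D² − 60.1·I_D + 50.2 = 0, with roots I_D = 1.41 or 2.04 mA.
The root I_D = 2.04 mA gives V_GS = 0.271 V ≤ V_t, so take I_D = 1.41 mA.
Then V_GS = 2.34 V and V_DS = V_DD − I_D(R_D+R_S) = 14 − 1.41×6.6 = 4.68 V.
Saturation requires V_DS ≥ V_GS − V_t = 0.94 V; 4.68 ≥ 0.94 ✓.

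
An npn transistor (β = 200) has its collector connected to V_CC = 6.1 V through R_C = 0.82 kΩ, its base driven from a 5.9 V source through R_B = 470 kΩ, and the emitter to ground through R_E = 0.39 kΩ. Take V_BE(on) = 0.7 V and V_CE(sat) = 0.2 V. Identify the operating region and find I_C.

active; I_C ≈ 1.9 mA

Assume active. Base-emitter loop: I_B = (V_BB − V_BE)/(R_B + (β+1)R_E) = (5.9 − 0.7)/(470 + 201×0.39) = 0.00948 mA.
I_C = β·I_B = 200×0.00948 = 1.9 mA.
V_CE = V_CC − I_C·R_C − I_E·R_E = 6.1 − 1.9×0.82 − 1.91×0.39 = 3.8 V > V_CE(sat), so the active-region assumption holds.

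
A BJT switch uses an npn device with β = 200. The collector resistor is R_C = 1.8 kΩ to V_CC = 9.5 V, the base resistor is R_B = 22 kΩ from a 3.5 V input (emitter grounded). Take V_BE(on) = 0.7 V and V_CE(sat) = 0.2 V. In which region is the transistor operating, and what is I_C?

Assume active: I_B = (3.5 − 0.7)/22 = 0.127 mA, giving I_C = β·I_B = 25.5 mA.
But then V_CE = 9.5 − 25.5×1.8 = -36.3 V < V_CE(sat) = 0.2 V — impossible in the active region.
So the transistor is saturated. With V_CE = 0.2 V, I_C = (V_CC − 0.2)/R_C = 9.3/1.8 = 5.17 mA.
Check: β·I_B = 25.5 mA > I_C = 5.17 mA, confirming saturation.

saturation; I_C ≈ 5.2 mA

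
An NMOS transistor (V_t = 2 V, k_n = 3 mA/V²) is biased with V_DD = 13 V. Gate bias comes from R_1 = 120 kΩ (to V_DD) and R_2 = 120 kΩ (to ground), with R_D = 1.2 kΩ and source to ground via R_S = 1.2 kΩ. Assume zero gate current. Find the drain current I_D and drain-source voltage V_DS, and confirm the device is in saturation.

V_G = V_DD·R_2/(R_1+R_2) = 13×120/240 = 6.5 V.
Assume saturation: I_D = (k_n/2)(V_GS − V_t)² with V_GS = V_G − I_D·R_S = 6.5 − 1.2·I_D.
Substituting gives 2.16·I_D² − 17.2·I_D + 30.4 = 0, with roots I_D = 2.64 or 5.32 mA.
The root I_D = 5.32 mA gives V_GS = 0.117 V ≤ V_t, so take I_D = 2.64 mA.
Then V_GS = 3.33 V and V_DS = V_DD − I_D(R_D+R_S) = 13 − 2.64×2.4 = 6.66 V.
Saturation requires V_DS ≥ V_GS − V_t = 1.33 V; 6.66 ≥ 1.33 ✓.

I_D ≈ 2.6 mA, V_DS ≈ 6.7 V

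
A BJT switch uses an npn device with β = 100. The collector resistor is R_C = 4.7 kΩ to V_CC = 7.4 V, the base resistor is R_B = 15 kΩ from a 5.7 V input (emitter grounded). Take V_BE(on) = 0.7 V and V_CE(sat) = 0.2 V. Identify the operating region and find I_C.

saturation; I_C ≈ 1.5 mA

Assume active: I_B = (5.7 − 0.7)/15 = 0.333 mA, giving I_C = β·I_B = 33.3 mA.
But then V_CE = 7.4 − 33.3×4.7 = -149 V < V_CE(sat) = 0.2 V — impossible in the active region.
So the transistor is saturated. With V_CE = 0.2 V, I_C = (V_CC − 0.2)/R_C = 7.2/4.7 = 1.53 mA.
Check: β·I_B = 33.3 mA > I_C = 1.53 mA, confirming saturation.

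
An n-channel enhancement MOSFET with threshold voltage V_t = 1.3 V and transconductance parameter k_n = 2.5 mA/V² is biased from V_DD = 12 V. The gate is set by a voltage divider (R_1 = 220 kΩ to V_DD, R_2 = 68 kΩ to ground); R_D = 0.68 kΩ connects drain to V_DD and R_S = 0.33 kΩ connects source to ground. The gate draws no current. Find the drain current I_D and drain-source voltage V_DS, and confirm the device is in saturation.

V_G = V_DD·R_2/(R_1+R_2) = 12×68/288 = 2.83 V.
Assume saturation: I_D = (k_n/2)(V_GS − V_t)² with V_GS = V_G − I_D·R_S = 2.83 − 0.33·I_D.
Substituting gives 0.136·I_D² − 2.27·I_D + 2.94 = 0, with roots I_D = 1.42 or 15.2 mA.
The root I_D = 15.2 mA gives V_GS = -2.19 V ≤ V_t, so take I_D = 1.42 mA.
Then V_GS = 2.37 V and V_DS = V_DD − I_D(R_D+R_S) = 12 − 1.42×1.01 = 10.6 V.
Saturation requires V_DS ≥ V_GS − V_t = 1.07 V; 10.6 ≥ 1.07 ✓.

I_D ≈ 1.4 mA, V_DS ≈ 11 V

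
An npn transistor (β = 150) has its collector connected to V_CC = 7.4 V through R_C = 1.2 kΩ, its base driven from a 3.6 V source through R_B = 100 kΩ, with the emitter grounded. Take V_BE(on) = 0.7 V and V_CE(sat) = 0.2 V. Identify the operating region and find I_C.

Assume active. Base-emitter loop: I_B = (V_BB − V_BE)/R_B = (3.6 − 0.7)/100 = 0.029 mA.
I_C = β·I_B = 150×0.029 = 4.35 mA.
V_CE = V_CC − I_C·R_C = 7.4 − 4.35×1.2 = 2.18 V > V_CE(sat), so the active-region assumption holds.

active; I_C ≈ 4.4 mA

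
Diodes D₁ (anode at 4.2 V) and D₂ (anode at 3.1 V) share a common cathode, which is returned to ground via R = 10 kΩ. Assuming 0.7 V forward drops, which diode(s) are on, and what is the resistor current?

Only D₁ conducts; I_R ≈ 0.35 mA

Assume both conduct. Then node N would need to be at both 4.2−0.7 = 3.5 V and 3.1−0.7 = 2.4 V, which is impossible.
Assume only D₁ conducts: V_N = 4.2 − 0.7 = 3.5 V, so I_R = 3.5/10 = 0.35 mA.
Check D₂: its anode-to-cathode voltage is 3.1 − 3.5 = -0.4 V < 0.7 V, so it is off. The assumption is consistent.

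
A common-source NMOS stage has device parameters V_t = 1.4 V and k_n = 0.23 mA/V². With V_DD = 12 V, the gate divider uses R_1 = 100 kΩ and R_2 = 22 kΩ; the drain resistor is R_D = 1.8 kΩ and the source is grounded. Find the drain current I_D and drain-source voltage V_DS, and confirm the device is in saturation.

I_D ≈ 0.067 mA, V_DS ≈ 12 V

V_G = V_DD·R_2/(R_1+R_2) = 12×22/122 = 2.16 V. With the source grounded, V_GS = V_G = 2.16 V.
Assume saturation: I_D = (k_n/2)(V_GS − V_t)² = (0.23/2)×(2.16 − 1.4)² = 0.115×0.764² = 0.0671 mA.
V_DS = V_DD − I_D·R_D = 12 − 0.0671×1.8 = 11.9 V.
Saturation requires V_DS ≥ V_GS − V_t = 0.764 V; 11.9 ≥ 0.764 ✓.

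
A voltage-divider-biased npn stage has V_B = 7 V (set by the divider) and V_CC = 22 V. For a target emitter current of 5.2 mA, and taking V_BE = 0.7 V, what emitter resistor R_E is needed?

V_E = V_B − V_BE = 7 − 0.7 = 6.3 V.
R_E = V_E / I_E = 6.3 / 5.2 = 1.21 kΩ.

R_E ≈ 1.2 kΩ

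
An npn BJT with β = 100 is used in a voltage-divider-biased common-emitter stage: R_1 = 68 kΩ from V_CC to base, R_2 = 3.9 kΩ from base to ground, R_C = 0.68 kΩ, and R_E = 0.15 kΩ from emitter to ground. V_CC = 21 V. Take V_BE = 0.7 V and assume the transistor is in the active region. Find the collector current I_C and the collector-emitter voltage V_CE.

Thevenize the base divider: V_Th = V_CC·R_2/(R_1+R_2) = 21×3.9/71.9 = 1.14 V, R_Th = R_1‖R_2 = 3.69 kΩ.
Base-emitter loop: V_Th = I_B·R_Th + V_BE + (β+1)I_B·R_E, so I_B = (1.14 − 0.7) / (3.69 + 101×0.15) = 0.0233 mA.
I_C = β·I_B = 100×0.0233 = 2.33 mA, and I_E = (β+1)I_B = 2.35 mA.
V_CE = V_CC − I_C·R_C − I_E·R_E = 21 − 2.33×0.68 − 2.35×0.15 = 19.1 V.
V_CE = 19.1 V > 0.2 V confirms active-region operation.

I_C ≈ 2.3 mA, V_CE ≈ 19 V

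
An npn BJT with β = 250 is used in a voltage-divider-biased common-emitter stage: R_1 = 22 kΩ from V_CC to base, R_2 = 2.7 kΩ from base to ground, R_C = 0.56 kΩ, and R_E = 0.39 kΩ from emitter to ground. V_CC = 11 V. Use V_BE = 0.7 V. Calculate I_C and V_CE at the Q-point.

Thevenize the base divider: V_Th = V_CC·R_2/(R_1+R_2) = 11×2.7/24.7 = 1.2 V, R_Th = R_1‖R_2 = 2.4 kΩ.
Base-emitter loop: V_Th = I_B·R_Th + V_BE + (β+1)I_B·R_E, so I_B = (1.2 − 0.7) / (2.4 + 251×0.39) = 0.00501 mA.
I_C = β·I_B = 250×0.00501 = 1.25 mA, and I_E = (β+1)I_B = 1.26 mA.
V_CE = V_CC − I_C·R_C − I_E·R_E = 11 − 1.25×0.56 − 1.26×0.39 = 9.81 V.
V_CE = 9.81 V > 0.2 V confirms active-region operation.

I_C ≈ 1.3 mA, V_CE ≈ 9.8 V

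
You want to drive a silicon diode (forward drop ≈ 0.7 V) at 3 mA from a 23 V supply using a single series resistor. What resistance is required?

The resistor drops V_S − V_D = 23 − 0.7 = 22.3 V at 3 mA.
R = 22.3 V / 3 mA = 7.43 kΩ.

R ≈ 7.4 kΩ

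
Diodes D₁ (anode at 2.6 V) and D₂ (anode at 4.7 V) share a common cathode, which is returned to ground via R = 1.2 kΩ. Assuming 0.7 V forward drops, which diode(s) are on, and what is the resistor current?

Assume both conduct. Then node N would need to be at both 2.6−0.7 = 1.9 V and 4.7−0.7 = 4 V, which is impossible.
Assume only D₂ conducts: V_N = 4.7 − 0.7 = 4 V, so I_R = 4/1.2 = 3.33 mA.
Check D₁: its anode-to-cathode voltage is 2.6 − 4 = -1.4 V < 0.7 V, so it is off. The assumption is consistent.

Only D₂ conducts; I_R ≈ 3.3 mA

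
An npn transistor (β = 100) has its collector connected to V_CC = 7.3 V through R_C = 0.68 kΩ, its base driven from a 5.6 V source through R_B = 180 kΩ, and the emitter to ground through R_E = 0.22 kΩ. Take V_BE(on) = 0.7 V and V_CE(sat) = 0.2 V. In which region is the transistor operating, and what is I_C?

active; I_C ≈ 2.4 mA

Assume active. Base-emitter loop: I_B = (V_BB − V_BE)/(R_B + (β+1)R_E) = (5.6 − 0.7)/(180 + 101×0.22) = 0.0242 mA.
I_C = β·I_B = 100×0.0242 = 2.42 mA.
V_CE = V_CC − I_C·R_C − I_E·R_E = 7.3 − 2.42×0.68 − 2.45×0.22 = 5.11 V > V_CE(sat), so the active-region assumption holds.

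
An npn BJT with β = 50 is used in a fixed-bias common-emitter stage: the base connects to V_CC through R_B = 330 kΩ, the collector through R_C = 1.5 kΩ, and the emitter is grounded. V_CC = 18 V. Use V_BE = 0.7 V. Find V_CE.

Base loop: V_CC = I_B·R_B + V_BE, so I_B = (18 − 0.7)/330 kΩ = 0.0524 mA.
In the active region I_C = β·I_B = 50 × 0.0524 = 2.62 mA.
Collector loop: V_CE = V_CC − I_C·R_C = 18 − 2.62×1.5 = 14.1 V.
Since V_CE = 14.1 V > V_CE(sat) ≈ 0.2 V, the transistor is in the active region as assumed.

V_CE ≈ 14 V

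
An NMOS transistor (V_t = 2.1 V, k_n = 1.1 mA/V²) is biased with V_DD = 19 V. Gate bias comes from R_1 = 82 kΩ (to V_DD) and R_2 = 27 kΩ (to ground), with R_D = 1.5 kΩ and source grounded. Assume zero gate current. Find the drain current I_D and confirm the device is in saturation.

I_D ≈ 3.7 mA

V_G = V_DD·R_2/(R_1+R_2) = 19×27/109 = 4.71 V. With the source grounded, V_GS = V_G = 4.71 V.
Assume saturation: I_D = (k_n/2)(V_GS − V_t)² = (1.1/2)×(4.71 − 2.1)² = 0.55×2.61² = 3.74 mA.
V_DS = V_DD − I_D·R_D = 19 − 3.74×1.5 = 13.4 V.
Saturation requires V_DS ≥ V_GS − V_t = 2.61 V; 13.4 ≥ 2.61 ✓.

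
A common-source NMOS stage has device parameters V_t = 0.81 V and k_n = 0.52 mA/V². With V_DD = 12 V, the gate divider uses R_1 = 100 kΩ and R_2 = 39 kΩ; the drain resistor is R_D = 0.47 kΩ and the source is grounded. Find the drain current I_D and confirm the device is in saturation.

V_G = V_DD·R_2/(R_1+R_2) = 12×39/139 = 3.37 V. With the source grounded, V_GS = V_G = 3.37 V.
Assume saturation: I_D = (k_n/2)(V_GS − V_t)² = (0.52/2)×(3.37 − 0.81)² = 0.26×2.56² = 1.7 mA.
V_DS = V_DD − I_D·R_D = 12 − 1.7×0.47 = 11.2 V.
Saturation requires V_DS ≥ V_GS − V_t = 2.56 V; 11.2 ≥ 2.56 ✓.

I_D ≈ 1.7 mA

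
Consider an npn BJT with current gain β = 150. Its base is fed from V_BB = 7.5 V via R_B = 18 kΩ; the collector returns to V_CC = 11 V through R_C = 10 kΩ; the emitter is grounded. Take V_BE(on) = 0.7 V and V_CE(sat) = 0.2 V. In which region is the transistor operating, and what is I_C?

saturation; I_C ≈ 1.1 mA

Assume active: I_B = (7.5 − 0.7)/18 = 0.378 mA, giving I_C = β·I_B = 56.7 mA.
But then V_CE = 11 − 56.7×10 = -556 V < V_CE(sat) = 0.2 V — impossible in the active region.
So the transistor is saturated. With V_CE = 0.2 V, I_C = (V_CC − 0.2)/R_C = 10.8/10 = 1.08 mA.
Check: β·I_B = 56.7 mA > I_C = 1.08 mA, confirming saturation.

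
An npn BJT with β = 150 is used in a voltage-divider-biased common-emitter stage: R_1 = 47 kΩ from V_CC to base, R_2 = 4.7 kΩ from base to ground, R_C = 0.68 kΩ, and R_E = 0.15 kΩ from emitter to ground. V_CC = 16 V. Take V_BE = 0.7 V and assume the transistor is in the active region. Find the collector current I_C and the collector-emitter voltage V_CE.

I_C ≈ 4.2 mA, V_CE ≈ 13 V

Thevenize the base divider: V_Th = V_CC·R_2/(R_1+R_2) = 16×4.7/51.7 = 1.45 V, R_Th = R_1‖R_2 = 4.27 kΩ.
Base-emitter loop: V_Th = I_B·R_Th + V_BE + (β+1)I_B·R_E, so I_B = (1.45 − 0.7) / (4.27 + 151×0.15) = 0.028 mA.
I_C = β·I_B = 150×0.028 = 4.2 mA, and I_E = (β+1)I_B = 4.23 mA.
V_CE = V_CC − I_C·R_C − I_E·R_E = 16 − 4.2×0.68 − 4.23×0.15 = 12.5 V.
V_CE = 12.5 V > 0.2 V confirms active-region operation.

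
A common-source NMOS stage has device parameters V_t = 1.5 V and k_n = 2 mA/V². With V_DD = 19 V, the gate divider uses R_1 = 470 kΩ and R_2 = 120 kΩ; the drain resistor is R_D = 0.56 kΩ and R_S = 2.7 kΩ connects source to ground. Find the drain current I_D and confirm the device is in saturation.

V_G = V_DD·R_2/(R_1+R_2) = 19×120/590 = 3.86 V.
Assume saturation: I_D = (k_n/2)(V_GS − V_t)² with V_GS = V_G − I_D·R_S = 3.86 − 2.7·I_D.
Substituting gives 7.29·I_D² − 13.8·I_D + 5.59 = 0, with roots I_D = 0.591 or 1.3 mA.
The root I_D = 1.3 mA gives V_GS = 0.361 V ≤ V_t, so take I_D = 0.591 mA.
Then V_GS = 2.27 V and V_DS = V_DD − I_D(R_D+R_S) = 19 − 0.591×3.26 = 17.1 V.
Saturation requires V_DS ≥ V_GS − V_t = 0.769 V; 17.1 ≥ 0.769 ✓.

I_D ≈ 0.59 mA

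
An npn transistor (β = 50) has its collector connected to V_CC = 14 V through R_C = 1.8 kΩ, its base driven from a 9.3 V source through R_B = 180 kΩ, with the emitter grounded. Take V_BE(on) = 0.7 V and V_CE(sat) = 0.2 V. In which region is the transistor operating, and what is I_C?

Assume active. Base-emitter loop: I_B = (V_BB − V_BE)/R_B = (9.3 − 0.7)/180 = 0.0478 mA.
I_C = β·I_B = 50×0.0478 = 2.39 mA.
V_CE = V_CC − I_C·R_C = 14 − 2.39×1.8 = 9.7 V > V_CE(sat), so the active-region assumption holds.

active; I_C ≈ 2.4 mA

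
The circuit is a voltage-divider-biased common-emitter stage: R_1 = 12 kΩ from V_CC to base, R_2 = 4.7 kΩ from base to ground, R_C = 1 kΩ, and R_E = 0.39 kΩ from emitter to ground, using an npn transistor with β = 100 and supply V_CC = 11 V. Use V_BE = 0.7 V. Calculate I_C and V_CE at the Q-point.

I_C ≈ 5.6 mA, V_CE ≈ 3.2 V

Thevenize the base divider: V_Th = V_CC·R_2/(R_1+R_2) = 11×4.7/16.7 = 3.1 V, R_Th = R_1‖R_2 = 3.38 kΩ.
Base-emitter loop: V_Th = I_B·R_Th + V_BE + (β+1)I_B·R_E, so I_B = (3.1 − 0.7) / (3.38 + 101×0.39) = 0.056 mA.
I_C = β·I_B = 100×0.056 = 5.6 mA, and I_E = (β+1)I_B = 5.66 mA.
V_CE = V_CC − I_C·R_C − I_E·R_E = 11 − 5.6×1 − 5.66×0.39 = 3.19 V.
V_CE = 3.19 V > 0.2 V confirms active-region operation.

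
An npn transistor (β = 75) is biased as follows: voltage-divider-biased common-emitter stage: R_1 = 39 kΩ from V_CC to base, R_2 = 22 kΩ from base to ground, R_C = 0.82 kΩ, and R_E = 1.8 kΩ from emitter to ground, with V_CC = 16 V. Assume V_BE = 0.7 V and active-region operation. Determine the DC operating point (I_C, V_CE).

I_C ≈ 2.5 mA, V_CE ≈ 9.3 V

Thevenize the base divider: V_Th = V_CC·R_2/(R_1+R_2) = 16×22/61 = 5.77 V, R_Th = R_1‖R_2 = 14.1 kΩ.
Base-emitter loop: V_Th = I_B·R_Th + V_BE + (β+1)I_B·R_E, so I_B = (5.77 − 0.7) / (14.1 + 76×1.8) = 0.0336 mA.
I_C = β·I_B = 75×0.0336 = 2.52 mA, and I_E = (β+1)I_B = 2.55 mA.
V_CE = V_CC − I_C·R_C − I_E·R_E = 16 − 2.52×0.82 − 2.55×1.8 = 9.34 V.
V_CE = 9.34 V > 0.2 V confirms active-region operation.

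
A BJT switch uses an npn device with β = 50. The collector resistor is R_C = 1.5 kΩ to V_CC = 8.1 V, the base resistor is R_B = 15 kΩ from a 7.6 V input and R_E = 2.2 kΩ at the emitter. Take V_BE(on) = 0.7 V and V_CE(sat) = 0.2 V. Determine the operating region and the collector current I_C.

Assume active: I_B = (7.6 − 0.7)/(15 + 51×2.2) = 0.0542 mA, I_C = β·I_B = 2.71 mA.
Then V_CE = 8.1 − 2.71×1.5 − 2.77×2.2 = -2.05 V < 0.2 V — the active assumption fails.
Re-solve with V_CE = 0.2 V. KCL at the emitter: V_E/R_E = (V_BB−0.7−V_E)/R_B + (V_CC−0.2−V_E)/R_C, giving V_E = 4.82 V.
I_C = (V_CC − 0.2 − V_E)/R_C = (7.9 − 4.82)/1.5 = 2.05 mA.
Check: I_B = (6.9 − 4.82)/15 = 0.139 mA, and β·I_B = 6.93 mA > I_C, confirming saturation.

saturation; I_C ≈ 2.1 mA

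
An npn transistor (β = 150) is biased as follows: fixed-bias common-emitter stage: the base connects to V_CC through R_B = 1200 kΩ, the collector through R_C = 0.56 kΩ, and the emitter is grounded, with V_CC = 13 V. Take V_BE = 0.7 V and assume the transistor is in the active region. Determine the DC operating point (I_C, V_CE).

Base loop: V_CC = I_B·R_B + V_BE, so I_B = (13 − 0.7)/1200 kΩ = 0.0103 mA.
In the active region I_C = β·I_B = 150 × 0.0103 = 1.54 mA.
Collector loop: V_CE = V_CC − I_C·R_C = 13 − 1.54×0.56 = 12.1 V.
Since V_CE = 12.1 V > V_CE(sat) ≈ 0.2 V, the transistor is in the active region as assumed.

I_C ≈ 1.5 mA, V_CE ≈ 12 V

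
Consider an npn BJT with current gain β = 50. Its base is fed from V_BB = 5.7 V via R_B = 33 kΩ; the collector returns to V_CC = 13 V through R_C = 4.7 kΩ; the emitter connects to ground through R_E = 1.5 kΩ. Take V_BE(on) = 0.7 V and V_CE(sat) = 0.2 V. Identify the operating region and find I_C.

saturation; I_C ≈ 2.1 mA

Assume active: I_B = (5.7 − 0.7)/(33 + 51×1.5) = 0.0457 mA, I_C = β·I_B = 2.28 mA.
Then V_CE = 13 − 2.28×4.7 − 2.33×1.5 = -1.22 V < 0.2 V — the active assumption fails.
Re-solve with V_CE = 0.2 V. KCL at the emitter: V_E/R_E = (V_BB−0.7−V_E)/R_B + (V_CC−0.2−V_E)/R_C, giving V_E = 3.16 V.
I_C = (V_CC − 0.2 − V_E)/R_C = (12.8 − 3.16)/4.7 = 2.05 mA.
Check: I_B = (5 − 3.16)/33 = 0.0558 mA, and β·I_B = 2.79 mA > I_C, confirming saturation.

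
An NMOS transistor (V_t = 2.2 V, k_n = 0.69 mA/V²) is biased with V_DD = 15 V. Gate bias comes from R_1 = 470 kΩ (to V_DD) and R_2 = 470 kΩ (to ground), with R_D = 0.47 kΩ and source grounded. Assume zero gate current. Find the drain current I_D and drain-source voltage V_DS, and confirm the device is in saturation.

I_D ≈ 9.7 mA, V_DS ≈ 10 V

V_G = V_DD·R_2/(R_1+R_2) = 15×470/940 = 7.5 V. With the source grounded, V_GS = V_G = 7.5 V.
Assume saturation: I_D = (k_n/2)(V_GS − V_t)² = (0.69/2)×(7.5 − 2.2)² = 0.345×5.3² = 9.69 mA.
V_DS = V_DD − I_D·R_D = 15 − 9.69×0.47 = 10.4 V.
Saturation requires V_DS ≥ V_GS − V_t = 5.3 V; 10.4 ≥ 5.3 ✓.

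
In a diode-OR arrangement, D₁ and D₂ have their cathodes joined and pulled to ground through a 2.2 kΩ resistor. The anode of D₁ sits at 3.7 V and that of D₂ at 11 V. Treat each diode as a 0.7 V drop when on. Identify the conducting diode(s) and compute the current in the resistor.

Assume both conduct. Then node N would need to be at both 3.7−0.7 = 3 V and 11−0.7 = 10.3 V, which is impossible.
Assume only D₂ conducts: V_N = 11 − 0.7 = 10.3 V, so I_R = 10.3/2.2 = 4.68 mA.
Check D₁: its anode-to-cathode voltage is 3.7 − 10.3 = -6.6 V < 0.7 V, so it is off. The assumption is consistent.

Only D₂ conducts; I_R ≈ 4.7 mA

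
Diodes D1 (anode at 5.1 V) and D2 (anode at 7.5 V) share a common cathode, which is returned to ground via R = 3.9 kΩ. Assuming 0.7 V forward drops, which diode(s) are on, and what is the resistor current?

Assume both conduct. Then node N would need to be at both 5.1−0.7 = 4.4 V and 7.5−0.7 = 6.8 V, which is impossible.
Assume only D2 conducts: V_N = 7.5 − 0.7 = 6.8 V, so I_R = 6.8/3.9 = 1.74 mA.
Check D1: its anode-to-cathode voltage is 5.1 − 6.8 = -1.7 V < 0.7 V, so it is off. The assumption is consistent.

Only D2 conducts; I_R ≈ 1.7 mA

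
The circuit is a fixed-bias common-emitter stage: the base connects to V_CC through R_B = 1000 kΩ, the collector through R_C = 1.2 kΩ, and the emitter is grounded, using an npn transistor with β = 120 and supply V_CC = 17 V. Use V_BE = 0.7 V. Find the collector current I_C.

Base loop: V_CC = I_B·R_B + V_BE, so I_B = (17 − 0.7)/1000 kΩ = 0.0163 mA.
In the active region I_C = β·I_B = 120 × 0.0163 = 1.96 mA.
Collector loop: V_CE = V_CC − I_C·R_C = 17 − 1.96×1.2 = 14.7 V.
Since V_CE = 14.7 V > V_CE(sat) ≈ 0.2 V, the transistor is in the active region as assumed.

I_C ≈ 2 mA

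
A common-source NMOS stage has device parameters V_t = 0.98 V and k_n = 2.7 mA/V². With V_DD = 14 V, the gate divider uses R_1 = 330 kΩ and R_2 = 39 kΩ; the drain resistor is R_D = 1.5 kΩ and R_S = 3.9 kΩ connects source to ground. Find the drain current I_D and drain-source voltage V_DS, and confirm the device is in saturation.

V_G = V_DD·R_2/(R_1+R_2) = 14×39/369 = 1.48 V.
Assume saturation: I_D = (k_n/2)(V_GS − V_t)² with V_GS = V_G − I_D·R_S = 1.48 − 3.9·I_D.
Substituting gives 20.5·I_D² − 6.26·I_D + 0.337 = 0, with roots I_D = 0.0698 or 0.235 mA.
The root I_D = 0.235 mA gives V_GS = 0.563 V ≤ V_t, so take I_D = 0.0698 mA.
Then V_GS = 1.21 V and V_DS = V_DD − I_D(R_D+R_S) = 14 − 0.0698×5.4 = 13.6 V.
Saturation requires V_DS ≥ V_GS − V_t = 0.227 V; 13.6 ≥ 0.227 ✓.

I_D ≈ 0.07 mA, V_DS ≈ 14 V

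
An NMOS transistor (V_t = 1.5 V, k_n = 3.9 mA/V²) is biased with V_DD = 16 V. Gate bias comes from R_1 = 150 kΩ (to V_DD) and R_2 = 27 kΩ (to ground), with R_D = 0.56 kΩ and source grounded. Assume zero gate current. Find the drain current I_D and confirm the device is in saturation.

V_G = V_DD·R_2/(R_1+R_2) = 16×27/177 = 2.44 V. With the source grounded, V_GS = V_G = 2.44 V.
Assume saturation: I_D = (k_n/2)(V_GS − V_t)² = (3.9/2)×(2.44 − 1.5)² = 1.95×0.941² = 1.73 mA.
V_DS = V_DD − I_D·R_D = 16 − 1.73×0.56 = 15 V.
Saturation requires V_DS ≥ V_GS − V_t = 0.941 V; 15 ≥ 0.941 ✓.

I_D ≈ 1.7 mA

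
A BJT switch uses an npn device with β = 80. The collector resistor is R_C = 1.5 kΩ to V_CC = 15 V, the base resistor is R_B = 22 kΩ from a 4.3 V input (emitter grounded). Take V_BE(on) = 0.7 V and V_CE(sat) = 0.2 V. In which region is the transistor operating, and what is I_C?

Assume active: I_B = (4.3 − 0.7)/22 = 0.164 mA, giving I_C = β·I_B = 13.1 mA.
But then V_CE = 15 − 13.1×1.5 = -4.64 V < V_CE(sat) = 0.2 V — impossible in the active region.
So the transistor is saturated. With V_CE = 0.2 V, I_C = (V_CC − 0.2)/R_C = 14.8/1.5 = 9.87 mA.
Check: β·I_B = 13.1 mA > I_C = 9.87 mA, confirming saturation.

saturation; I_C ≈ 9.9 mA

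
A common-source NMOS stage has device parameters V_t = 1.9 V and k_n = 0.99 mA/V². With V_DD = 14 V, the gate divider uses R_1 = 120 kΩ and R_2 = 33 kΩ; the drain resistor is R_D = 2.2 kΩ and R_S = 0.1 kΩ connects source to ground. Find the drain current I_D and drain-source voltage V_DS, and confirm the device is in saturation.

I_D ≈ 0.56 mA, V_DS ≈ 13 V

V_G = V_DD·R_2/(R_1+R_2) = 14×33/153 = 3.02 V.
Assume saturation: I_D = (k_n/2)(V_GS − V_t)² with V_GS = V_G − I_D·R_S = 3.02 − 0.1·I_D.
Substituting gives 0.00495·I_D² − 1.11·I_D + 0.62 = 0, with roots I_D = 0.56 or 224 mA.
The root I_D = 224 mA gives V_GS = -19.4 V ≤ V_t, so take I_D = 0.56 mA.
Then V_GS = 2.96 V and V_DS = V_DD − I_D(R_D+R_S) = 14 − 0.56×2.3 = 12.7 V.
Saturation requires V_DS ≥ V_GS − V_t = 1.06 V; 12.7 ≥ 1.06 ✓.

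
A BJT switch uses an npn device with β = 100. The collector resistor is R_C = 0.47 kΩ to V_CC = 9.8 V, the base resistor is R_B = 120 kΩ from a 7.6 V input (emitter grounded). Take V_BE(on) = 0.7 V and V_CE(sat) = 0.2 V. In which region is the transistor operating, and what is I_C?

active; I_C ≈ 5.8 mA

Assume active. Base-emitter loop: I_B = (V_BB − V_BE)/R_B = (7.6 − 0.7)/120 = 0.0575 mA.
I_C = β·I_B = 100×0.0575 = 5.75 mA.
V_CE = V_CC − I_C·R_C = 9.8 − 5.75×0.47 = 7.1 V > V_CE(sat), so the active-region assumption holds.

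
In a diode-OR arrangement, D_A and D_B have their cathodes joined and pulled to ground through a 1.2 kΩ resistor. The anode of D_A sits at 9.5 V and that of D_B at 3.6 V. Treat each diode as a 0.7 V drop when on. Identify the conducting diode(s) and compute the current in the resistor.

Only D_A conducts; I_R ≈ 7.3 mA

Assume both conduct. Then node N would need to be at both 9.5−0.7 = 8.8 V and 3.6−0.7 = 2.9 V, which is impossible.
Assume only D_A conducts: V_N = 9.5 − 0.7 = 8.8 V, so I_R = 8.8/1.2 = 7.33 mA.
Check D_B: its anode-to-cathode voltage is 3.6 − 8.8 = -5.2 V < 0.7 V, so it is off. The assumption is consistent.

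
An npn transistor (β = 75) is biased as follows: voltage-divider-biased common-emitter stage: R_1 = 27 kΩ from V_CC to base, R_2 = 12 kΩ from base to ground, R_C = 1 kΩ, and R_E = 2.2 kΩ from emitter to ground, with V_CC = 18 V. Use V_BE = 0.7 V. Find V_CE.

V_CE ≈ 11 V

Thevenize the base divider: V_Th = V_CC·R_2/(R_1+R_2) = 18×12/39 = 5.54 V, R_Th = R_1‖R_2 = 8.31 kΩ.
Base-emitter loop: V_Th = I_B·R_Th + V_BE + (β+1)I_B·R_E, so I_B = (5.54 − 0.7) / (8.31 + 76×2.2) = 0.0276 mA.
I_C = β·I_B = 75×0.0276 = 2.07 mA, and I_E = (β+1)I_B = 2.1 mA.
V_CE = V_CC − I_C·R_C − I_E·R_E = 18 − 2.07×1 − 2.1×2.2 = 11.3 V.
V_CE = 11.3 V > 0.2 V confirms active-region operation.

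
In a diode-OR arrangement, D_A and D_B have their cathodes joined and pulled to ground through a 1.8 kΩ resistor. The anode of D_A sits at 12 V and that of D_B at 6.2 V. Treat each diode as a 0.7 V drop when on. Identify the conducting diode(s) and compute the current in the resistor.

Assume both conduct. Then node N would need to be at both 12−0.7 = 11.3 V and 6.2−0.7 = 5.5 V, which is impossible.
Assume only D_A conducts: V_N = 12 − 0.7 = 11.3 V, so I_R = 11.3/1.8 = 6.28 mA.
Check D_B: its anode-to-cathode voltage is 6.2 − 11.3 = -5.1 V < 0.7 V, so it is off. The assumption is consistent.

Only D_A conducts; I_R ≈ 6.3 mA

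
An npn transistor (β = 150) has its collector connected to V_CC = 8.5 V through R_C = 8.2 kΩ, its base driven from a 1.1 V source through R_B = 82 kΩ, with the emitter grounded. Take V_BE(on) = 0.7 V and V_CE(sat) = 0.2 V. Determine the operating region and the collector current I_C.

Assume active. Base-emitter loop: I_B = (V_BB − V_BE)/R_B = (1.1 − 0.7)/82 = 0.00488 mA.
I_C = β·I_B = 150×0.00488 = 0.732 mA.
V_CE = V_CC − I_C·R_C = 8.5 − 0.732×8.2 = 2.5 V > V_CE(sat), so the active-region assumption holds.

active; I_C ≈ 0.73 mA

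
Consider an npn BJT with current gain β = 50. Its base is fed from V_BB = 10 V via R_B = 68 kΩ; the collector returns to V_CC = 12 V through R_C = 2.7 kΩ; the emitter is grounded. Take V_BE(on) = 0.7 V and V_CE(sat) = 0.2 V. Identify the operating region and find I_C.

Assume active: I_B = (10 − 0.7)/68 = 0.137 mA, giving I_C = β·I_B = 6.84 mA.
But then V_CE = 12 − 6.84×2.7 = -6.46 V < V_CE(sat) = 0.2 V — impossible in the active region.
So the transistor is saturated. With V_CE = 0.2 V, I_C = (V_CC − 0.2)/R_C = 11.8/2.7 = 4.37 mA.
Check: β·I_B = 6.84 mA > I_C = 4.37 mA, confirming saturation.

saturation; I_C ≈ 4.4 mA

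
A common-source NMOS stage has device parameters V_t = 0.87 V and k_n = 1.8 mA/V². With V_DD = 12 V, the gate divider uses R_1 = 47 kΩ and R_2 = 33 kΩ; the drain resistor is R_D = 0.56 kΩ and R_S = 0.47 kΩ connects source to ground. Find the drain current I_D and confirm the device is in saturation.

V_G = V_DD·R_2/(R_1+R_2) = 12×33/80 = 4.95 V.
Assume saturation: I_D = (k_n/2)(V_GS − V_t)² with V_GS = V_G − I_D·R_S = 4.95 − 0.47·I_D.
Substituting gives 0.199·I_D² − 4.45·I_D + 15 = 0, with roots I_D = 4.13 or 18.3 mA.
The root I_D = 18.3 mA gives V_GS = -3.64 V ≤ V_t, so take I_D = 4.13 mA.
Then V_GS = 3.01 V and V_DS = V_DD − I_D(R_D+R_S) = 12 − 4.13×1.03 = 7.75 V.
Saturation requires V_DS ≥ V_GS − V_t = 2.14 V; 7.75 ≥ 2.14 ✓.

I_D ≈ 4.1 mA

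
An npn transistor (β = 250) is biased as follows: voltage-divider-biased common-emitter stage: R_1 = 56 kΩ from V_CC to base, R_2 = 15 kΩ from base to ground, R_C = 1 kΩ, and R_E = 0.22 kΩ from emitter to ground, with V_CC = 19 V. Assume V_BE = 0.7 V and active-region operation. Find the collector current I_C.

Thevenize the base divider: V_Th = V_CC·R_2/(R_1+R_2) = 19×15/71 = 4.01 V, R_Th = R_1‖R_2 = 11.8 kΩ.
Base-emitter loop: V_Th = I_B·R_Th + V_BE + (β+1)I_B·R_E, so I_B = (4.01 − 0.7) / (11.8 + 251×0.22) = 0.0494 mA.
I_C = β·I_B = 250×0.0494 = 12.4 mA, and I_E = (β+1)I_B = 12.4 mA.
V_CE = V_CC − I_C·R_C − I_E·R_E = 19 − 12.4×1 − 12.4×0.22 = 3.91 V.
V_CE = 3.91 V > 0.2 V confirms active-region operation.

I_C ≈ 12 mA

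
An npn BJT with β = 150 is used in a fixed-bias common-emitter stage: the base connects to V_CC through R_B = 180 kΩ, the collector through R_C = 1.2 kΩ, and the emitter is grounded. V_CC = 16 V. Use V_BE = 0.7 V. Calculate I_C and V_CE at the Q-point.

I_C ≈ 13 mA, V_CE ≈ 0.7 V

Base loop: V_CC = I_B·R_B + V_BE, so I_B = (16 − 0.7)/180 kΩ = 0.085 mA.
In the active region I_C = β·I_B = 150 × 0.085 = 12.8 mA.
Collector loop: V_CE = V_CC − I_C·R_C = 16 − 12.8×1.2 = 0.7 V.
Since V_CE = 0.7 V > V_CE(sat) ≈ 0.2 V, the transistor is in the active region as assumed.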